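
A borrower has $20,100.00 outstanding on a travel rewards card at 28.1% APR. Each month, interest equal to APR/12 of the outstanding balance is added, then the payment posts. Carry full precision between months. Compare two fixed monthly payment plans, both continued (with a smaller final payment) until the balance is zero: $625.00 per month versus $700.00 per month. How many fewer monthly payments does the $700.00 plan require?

Monthly rate r = 28.1%/12 = 2.34167% = 0.0234167.
At $625.00/mo: n = ⌈−ln(1 − rB₀/P)/ln(1+r)⌉ = 61 payments (last $268.78); total interest = total paid − $20,100.00 = $17,668.78.
At $700.00/mo: 49 payments (last $149.49); total interest $13,649.49.
Payments saved = 61 − 49 = 12.

12 fewer payments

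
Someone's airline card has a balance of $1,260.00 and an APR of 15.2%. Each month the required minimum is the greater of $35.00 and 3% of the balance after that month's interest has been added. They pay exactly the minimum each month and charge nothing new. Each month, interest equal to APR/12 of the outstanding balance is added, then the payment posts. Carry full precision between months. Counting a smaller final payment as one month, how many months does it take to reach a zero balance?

Monthly rate r = 15.2%/12 = 1.26667% = 0.0126667.
While 3% of the post-interest balance exceeds $35.00, each month B ← (B·(1+r))·(1 − 0.03), i.e. B shrinks by the factor (1+r)·0.97 = 0.98229.
This holds for months 1–6. Entering month 7 the balance is $1,131.88; 3% of the post-interest balance is now below $35.00, so the flat $35.00 minimum applies from here.
From month 7 a fixed $35.00 at rate r clears $1,131.88 in 42 more payments. Total: 6 + 42 = 48 months.

48 months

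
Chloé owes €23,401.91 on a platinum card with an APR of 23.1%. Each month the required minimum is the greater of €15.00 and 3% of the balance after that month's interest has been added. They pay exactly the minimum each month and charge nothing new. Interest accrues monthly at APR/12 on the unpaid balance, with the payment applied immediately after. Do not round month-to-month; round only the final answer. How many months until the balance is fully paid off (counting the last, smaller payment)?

392 months

Monthly rate r = 23.1%/12 = 1.925% = 0.01925.
While 3% of the post-interest balance exceeds €15.00, each month B ← (B·(1+r))·(1 − 0.03), i.e. B shrinks by the factor (1+r)·0.97 = 0.98867.
This holds for months 1–340. Entering month 341 the balance is €486.50; 3% of the post-interest balance is now below €15.00, so the flat €15.00 minimum applies from here.
From month 341 a fixed €15.00 at rate r clears €486.50 in 52 more payments. Total: 340 + 52 = 392 months.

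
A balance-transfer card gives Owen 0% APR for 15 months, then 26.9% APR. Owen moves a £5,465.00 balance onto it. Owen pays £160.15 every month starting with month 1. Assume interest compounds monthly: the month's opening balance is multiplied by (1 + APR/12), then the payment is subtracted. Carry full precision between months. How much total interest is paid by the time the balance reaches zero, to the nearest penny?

£981.91

Promo months 1–15 at r₀ = 0%/12 = 0; months 16+ at r₁ = 26.9%/12 = 0.0224167.
After month 15 (no interest yet): B = £5,465.00 − 15·£160.15 = £3,062.75.
Then at r₁ with £160.15/mo: n₂ = −ln(1 − r₁·B/P)/ln(1+r₁) ≈ 25.25 → 26 more payments.
Total paid = 40·£160.15 + £40.91 = £6,446.91; interest = £6,446.91 − £5,465.00 = £981.91.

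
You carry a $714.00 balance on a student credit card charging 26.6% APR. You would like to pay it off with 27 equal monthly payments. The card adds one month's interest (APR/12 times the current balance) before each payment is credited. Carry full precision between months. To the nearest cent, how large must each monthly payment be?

$35.43

Monthly rate r = 26.6%/12 = 2.21667% = 0.0221667.
Level-payment amortization: P = B₀·r / (1 − (1+r)^(−n)) = 714.00·0.0221667 / (1 − 1.02217^(−27)).
Denominator 1 − (1+r)^(−27) = 0.44675982.
P = 15.827 / 0.44675982 ≈ 35.43.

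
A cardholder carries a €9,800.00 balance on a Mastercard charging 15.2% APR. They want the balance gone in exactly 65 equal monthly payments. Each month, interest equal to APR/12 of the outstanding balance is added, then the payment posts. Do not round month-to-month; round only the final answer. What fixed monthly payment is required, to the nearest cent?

Monthly rate r = 15.2%/12 = 1.26667% = 0.0126667.
Level-payment amortization: P = B₀·r / (1 − (1+r)^(−n)) = 9800.00·0.0126667 / (1 − 1.01267^(−65)).
Denominator 1 − (1+r)^(−65) = 0.558758312.
P = 124.133 / 0.558758312 ≈ 222.16.

€222.16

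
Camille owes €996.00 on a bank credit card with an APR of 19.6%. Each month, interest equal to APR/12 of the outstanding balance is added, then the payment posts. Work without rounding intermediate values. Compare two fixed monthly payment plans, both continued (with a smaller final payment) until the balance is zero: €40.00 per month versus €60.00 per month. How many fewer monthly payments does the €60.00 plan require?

Monthly rate r = 19.6%/12 = 1.63333% = 0.0163333.
At €40.00/mo: n = ⌈−ln(1 − rB₀/P)/ln(1+r)⌉ = 33 payments (last €8.97); total interest = total paid − €996.00 = €292.97.
At €60.00/mo: 20 payments (last €31.37); total interest €175.37.
Payments saved = 33 − 20 = 13.

13 fewer payments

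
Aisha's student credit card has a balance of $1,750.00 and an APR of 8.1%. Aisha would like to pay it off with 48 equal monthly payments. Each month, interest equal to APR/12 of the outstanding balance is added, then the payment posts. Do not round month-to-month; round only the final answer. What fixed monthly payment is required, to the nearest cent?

$42.80

Monthly rate r = 8.1%/12 = 0.675% = 0.00675.
Level-payment amortization: P = B₀·r / (1 − (1+r)^(−n)) = 1750.00·0.00675 / (1 − 1.00675^(−48)).
Denominator 1 − (1+r)^(−48) = 0.275961996.
P = 11.8125 / 0.275961996 ≈ 42.80.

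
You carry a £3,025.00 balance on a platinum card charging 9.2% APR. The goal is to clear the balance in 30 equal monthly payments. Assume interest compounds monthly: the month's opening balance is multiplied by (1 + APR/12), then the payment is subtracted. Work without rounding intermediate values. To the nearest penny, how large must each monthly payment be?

Monthly rate r = 9.2%/12 = 0.766667% = 0.00766667.
Level-payment amortization: P = B₀·r / (1 − (1+r)^(−n)) = 3025.00·0.00766667 / (1 − 1.00767^(−30)).
Denominator 1 − (1+r)^(−30) = 0.204769138.
P = 23.1917 / 0.204769138 ≈ 113.26.

£113.26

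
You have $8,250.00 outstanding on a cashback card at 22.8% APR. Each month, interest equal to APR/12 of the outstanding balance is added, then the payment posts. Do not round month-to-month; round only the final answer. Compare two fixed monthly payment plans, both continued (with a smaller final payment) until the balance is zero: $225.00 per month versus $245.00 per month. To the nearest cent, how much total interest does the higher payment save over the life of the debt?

$969.26

Monthly rate r = 22.8%/12 = 1.9% = 0.019.
At $225.00/mo: n = ⌈−ln(1 − rB₀/P)/ln(1+r)⌉ = 64 payments (last $86.00); total interest = total paid − $8,250.00 = $6,011.00.
At $245.00/mo: 55 payments (last $61.74); total interest $5,041.74.
Interest saved = $6,011.00 − $5,041.74 = $969.26.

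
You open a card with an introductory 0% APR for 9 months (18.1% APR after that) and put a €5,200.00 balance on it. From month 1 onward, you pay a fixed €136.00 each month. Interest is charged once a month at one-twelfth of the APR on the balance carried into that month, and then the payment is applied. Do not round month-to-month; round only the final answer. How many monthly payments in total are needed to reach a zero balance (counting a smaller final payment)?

48 months

Promo months 1–9 at r₀ = 0%/12 = 0; months 10+ at r₁ = 18.1%/12 = 0.0150833.
After month 9 (no interest yet): B = €5,200.00 − 9·€136.00 = €3,976.00.
Then at r₁ with €136.00/mo: n₂ = −ln(1 − r₁·B/P)/ln(1+r₁) ≈ 38.85 → 39 more payments.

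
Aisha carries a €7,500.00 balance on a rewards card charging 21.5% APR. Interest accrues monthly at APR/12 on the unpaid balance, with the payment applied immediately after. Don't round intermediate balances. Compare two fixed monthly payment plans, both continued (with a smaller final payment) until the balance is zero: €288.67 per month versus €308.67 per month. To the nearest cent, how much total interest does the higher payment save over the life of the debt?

Monthly rate r = 21.5%/12 = 1.79167% = 0.0179167.
At €288.67/mo: n = ⌈−ln(1 − rB₀/P)/ln(1+r)⌉ = 36 payments (last €79.94); total interest = total paid − €7,500.00 = €2,683.39.
At €308.67/mo: 33 payments (last €57.18); total interest €2,434.62.
Interest saved = €2,683.39 − €2,434.62 = €248.77.

€248.77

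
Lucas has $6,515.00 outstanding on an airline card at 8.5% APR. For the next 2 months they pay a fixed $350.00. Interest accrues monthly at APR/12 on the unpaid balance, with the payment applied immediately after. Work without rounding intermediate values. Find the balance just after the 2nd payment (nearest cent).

Monthly rate r = 8.5%/12 = 0.708333% = 0.00708333.
Each month: B ← B·(1+r) − $350.00.
Month 1: interest $46.15; balance after payment $6,211.15.
Month 2: interest $44.00; balance after payment $5,905.14.

$5,905.14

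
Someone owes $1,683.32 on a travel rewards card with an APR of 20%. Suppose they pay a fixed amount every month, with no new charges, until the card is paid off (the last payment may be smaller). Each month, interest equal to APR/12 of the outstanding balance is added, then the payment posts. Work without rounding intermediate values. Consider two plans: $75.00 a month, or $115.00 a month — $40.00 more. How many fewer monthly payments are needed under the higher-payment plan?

Monthly rate r = 20%/12 = 1.66667% = 0.0166667.
At $75.00/mo: n = ⌈−ln(1 − rB₀/P)/ln(1+r)⌉ = 29 payments (last $25.99); total interest = total paid − $1,683.32 = $442.67.
At $115.00/mo: 17 payments (last $105.76); total interest $262.44.
Payments saved = 29 − 17 = 12.

12 fewer payments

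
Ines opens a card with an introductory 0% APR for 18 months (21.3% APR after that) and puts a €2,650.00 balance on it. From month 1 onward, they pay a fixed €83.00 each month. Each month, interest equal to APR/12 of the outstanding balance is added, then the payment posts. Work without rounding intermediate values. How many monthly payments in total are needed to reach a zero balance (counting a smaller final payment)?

Promo months 1–18 at r₀ = 0%/12 = 0; months 19+ at r₁ = 21.3%/12 = 0.01775.
After month 18 (no interest yet): B = €2,650.00 − 18·€83.00 = €1,156.00.
Then at r₁ with €83.00/mo: n₂ = −ln(1 − r₁·B/P)/ln(1+r₁) ≈ 16.14 → 17 more payments.

35 payments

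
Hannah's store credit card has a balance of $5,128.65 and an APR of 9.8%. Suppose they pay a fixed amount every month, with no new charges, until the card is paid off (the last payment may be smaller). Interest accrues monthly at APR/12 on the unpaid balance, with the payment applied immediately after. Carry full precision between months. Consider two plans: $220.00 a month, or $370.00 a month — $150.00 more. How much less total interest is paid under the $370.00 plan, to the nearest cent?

$247.15

Monthly rate r = 9.8%/12 = 0.816667% = 0.00816667.
At $220.00/mo: n = ⌈−ln(1 − rB₀/P)/ln(1+r)⌉ = 26 payments (last $212.49); total interest = total paid − $5,128.65 = $583.84.
At $370.00/mo: 15 payments (last $285.34); total interest $336.69.
Interest saved = $583.84 − $336.69 = $247.15.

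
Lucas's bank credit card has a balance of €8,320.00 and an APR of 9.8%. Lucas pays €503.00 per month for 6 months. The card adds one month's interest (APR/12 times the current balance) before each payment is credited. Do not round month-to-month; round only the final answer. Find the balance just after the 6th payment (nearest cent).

Monthly rate r = 9.8%/12 = 0.816667% = 0.00816667.
Each month: B ← B·(1+r) − €503.00.
Month 1: interest €67.95; balance after payment €7,884.95.
Month 2: interest €64.39; balance after payment €7,446.34.
Month 3: interest €60.81; balance after payment €7,004.15.
Month 4: interest €57.20; balance after payment €6,558.35.
Month 5: interest €53.56; balance after payment €6,108.91.
Month 6: interest €49.89; balance after payment €5,655.80.

€5,655.80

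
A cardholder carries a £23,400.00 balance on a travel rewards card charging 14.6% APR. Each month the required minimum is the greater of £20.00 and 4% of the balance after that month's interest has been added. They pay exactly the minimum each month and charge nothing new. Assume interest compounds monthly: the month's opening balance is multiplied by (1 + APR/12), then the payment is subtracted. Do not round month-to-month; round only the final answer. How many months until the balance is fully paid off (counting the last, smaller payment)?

164 months

Monthly rate r = 14.6%/12 = 1.21667% = 0.0121667.
While 4% of the post-interest balance exceeds £20.00, each month B ← (B·(1+r))·(1 − 0.04), i.e. B shrinks by the factor (1+r)·0.96 = 0.97168.
This holds for months 1–135. Entering month 136 the balance is £484.01; 4% of the post-interest balance is now below £20.00, so the flat £20.00 minimum applies from here.
From month 136 a fixed £20.00 at rate r clears £484.01 in 29 more payments. Total: 135 + 29 = 164 months.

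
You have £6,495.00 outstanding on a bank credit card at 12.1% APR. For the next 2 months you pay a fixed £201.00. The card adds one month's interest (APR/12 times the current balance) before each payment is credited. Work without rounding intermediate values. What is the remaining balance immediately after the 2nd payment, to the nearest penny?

Monthly rate r = 12.1%/12 = 1.00833% = 0.0100833.
Each month: B ← B·(1+r) − £201.00.
Month 1: interest £65.49; balance after payment £6,359.49.
Month 2: interest £64.12; balance after payment £6,222.62.

£6,222.62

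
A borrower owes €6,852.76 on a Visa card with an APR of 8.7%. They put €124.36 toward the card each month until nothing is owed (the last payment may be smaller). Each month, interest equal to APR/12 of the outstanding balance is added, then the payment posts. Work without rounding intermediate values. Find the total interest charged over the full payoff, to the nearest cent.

€1,927.14

Monthly rate r = 8.7%/12 = 0.725% = 0.00725.
Payoff takes n = ⌈−ln(1 − rB₀/P)/ln(1+r)⌉ = ⌈70.600⌉ = 71 payments; the last is €74.70.
Total paid = 70·€124.36 + €74.70 = €8,779.90.
Total interest = total paid − principal = €8,779.90 − €6,852.76 = €1,927.14.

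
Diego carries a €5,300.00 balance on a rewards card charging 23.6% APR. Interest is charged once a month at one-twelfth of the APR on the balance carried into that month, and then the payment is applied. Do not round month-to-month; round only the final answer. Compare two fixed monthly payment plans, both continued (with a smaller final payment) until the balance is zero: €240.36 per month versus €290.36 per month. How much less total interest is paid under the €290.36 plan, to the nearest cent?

Monthly rate r = 23.6%/12 = 1.96667% = 0.0196667.
At €240.36/mo: n = ⌈−ln(1 − rB₀/P)/ln(1+r)⌉ = 30 payments (last €46.70); total interest = total paid − €5,300.00 = €1,717.14.
At €290.36/mo: 23 payments (last €242.32); total interest €1,330.24.
Interest saved = €1,717.14 − €1,330.24 = €386.90.

€386.90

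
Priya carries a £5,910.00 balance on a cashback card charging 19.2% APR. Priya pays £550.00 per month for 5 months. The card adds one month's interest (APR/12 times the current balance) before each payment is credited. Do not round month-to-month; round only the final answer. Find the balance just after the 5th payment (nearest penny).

£3,558.75

Monthly rate r = 19.2%/12 = 1.6% = 0.016.
Each month: B ← B·(1+r) − £550.00.
Month 1: interest £94.56; balance after payment £5,454.56.
Month 2: interest £87.27; balance after payment £4,991.83.
Month 3: interest £79.87; balance after payment £4,521.70.
Month 4: interest £72.35; balance after payment £4,044.05.
Month 5: interest £64.70; balance after payment £3,558.75.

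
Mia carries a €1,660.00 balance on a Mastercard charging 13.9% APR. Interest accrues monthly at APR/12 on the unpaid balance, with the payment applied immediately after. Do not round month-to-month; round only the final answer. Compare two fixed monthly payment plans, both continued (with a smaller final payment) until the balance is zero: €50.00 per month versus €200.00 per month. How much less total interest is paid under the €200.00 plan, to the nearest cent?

€351.92

Monthly rate r = 13.9%/12 = 1.15833% = 0.0115833.
At €50.00/mo: n = ⌈−ln(1 − rB₀/P)/ln(1+r)⌉ = 43 payments (last €7.52); total interest = total paid − €1,660.00 = €447.52.
At €200.00/mo: 9 payments (last €155.60); total interest €95.60.
Interest saved = €447.52 − €95.60 = €351.92.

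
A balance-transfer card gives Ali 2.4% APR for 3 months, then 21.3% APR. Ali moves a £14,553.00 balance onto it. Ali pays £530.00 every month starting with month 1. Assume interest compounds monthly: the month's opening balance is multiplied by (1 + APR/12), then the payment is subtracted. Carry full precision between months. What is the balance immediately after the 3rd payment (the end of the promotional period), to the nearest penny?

Promo months 1–3 at r₀ = 2.4%/12 = 0.002; months 4+ at r₁ = 21.3%/12 = 0.01775.
After month 3: iterate B ← B·(1+r₀) − £530.00 for 3 months → £13,047.31.

£13,047.31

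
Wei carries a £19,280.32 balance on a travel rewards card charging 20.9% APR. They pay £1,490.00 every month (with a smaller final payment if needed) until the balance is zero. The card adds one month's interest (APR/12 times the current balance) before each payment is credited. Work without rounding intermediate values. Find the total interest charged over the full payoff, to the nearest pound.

£2,758

Monthly rate r = 20.9%/12 = 1.74167% = 0.0174167.
Payoff takes n = ⌈−ln(1 − rB₀/P)/ln(1+r)⌉ = ⌈14.790⌉ = 15 payments; the last is £1,178.60.
Total paid = 14·£1,490.00 + £1,178.60 = £22,038.60.
Total interest = total paid − principal = £22,038.60 − £19,280.32 = £2,758.28.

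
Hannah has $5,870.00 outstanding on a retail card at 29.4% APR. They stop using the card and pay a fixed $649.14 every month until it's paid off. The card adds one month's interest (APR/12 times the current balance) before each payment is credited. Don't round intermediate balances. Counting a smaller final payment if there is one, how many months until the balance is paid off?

11 payments

Monthly rate r = 29.4%/12 = 2.45% = 0.0245.
Recurrence: B ← B·(1+r) − $649.14.
Month 1: interest $143.81; balance after payment $5,364.67.
Month 2: interest $131.43; balance after payment $4,846.97.
Closed form: n = −ln(1 − rB₀/P)/ln(1+r) = −ln(0.77845)/ln(1.0245) ≈ 10.347, so the balance reaches zero during payment 11.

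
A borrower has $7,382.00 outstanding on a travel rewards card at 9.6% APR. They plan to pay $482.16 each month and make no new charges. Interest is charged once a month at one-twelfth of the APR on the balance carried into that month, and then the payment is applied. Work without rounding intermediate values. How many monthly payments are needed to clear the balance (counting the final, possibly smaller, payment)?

17 payments

Monthly rate r = 9.6%/12 = 0.8% = 0.008.
Recurrence: B ← B·(1+r) − $482.16.
Month 1: interest $59.06; balance after payment $6,958.90.
Month 2: interest $55.67; balance after payment $6,532.41.
Closed form: n = −ln(1 − rB₀/P)/ln(1+r) = −ln(0.87752)/ln(1.008) ≈ 16.397, so the balance reaches zero during payment 17.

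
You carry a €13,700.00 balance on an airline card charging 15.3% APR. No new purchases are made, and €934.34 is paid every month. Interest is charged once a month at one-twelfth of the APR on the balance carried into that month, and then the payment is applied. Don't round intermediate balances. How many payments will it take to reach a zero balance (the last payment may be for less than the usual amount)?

17 months

Monthly rate r = 15.3%/12 = 1.275% = 0.01275.
Recurrence: B ← B·(1+r) − €934.34.
Month 1: interest €174.68; balance after payment €12,940.33.
Month 2: interest €164.99; balance after payment €12,170.98.
Closed form: n = −ln(1 − rB₀/P)/ln(1+r) = −ln(0.81305)/ln(1.01275) ≈ 16.336, so the balance reaches zero during payment 17.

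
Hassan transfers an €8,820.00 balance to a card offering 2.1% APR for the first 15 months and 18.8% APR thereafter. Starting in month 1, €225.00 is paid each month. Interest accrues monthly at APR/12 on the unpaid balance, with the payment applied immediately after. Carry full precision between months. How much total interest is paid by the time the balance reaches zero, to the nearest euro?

Promo months 1–15 at r₀ = 2.1%/12 = 0.00175; months 16+ at r₁ = 18.8%/12 = 0.0156667.
After month 15: iterate B ← B·(1+r₀) − €225.00 for 15 months → €5,637.72.
Then at r₁ with €225.00/mo: n₂ = −ln(1 − r₁·B/P)/ln(1+r₁) ≈ 32.07 → 33 more payments.
Total paid = 47·€225.00 + €15.21 = €10,590.21; interest = €10,590.21 − €8,820.00 = €1,770.21.

€1,770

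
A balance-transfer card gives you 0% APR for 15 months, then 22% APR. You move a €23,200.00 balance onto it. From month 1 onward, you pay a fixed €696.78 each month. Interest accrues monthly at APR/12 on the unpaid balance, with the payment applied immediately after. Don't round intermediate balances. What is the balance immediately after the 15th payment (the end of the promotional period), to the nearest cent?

Promo months 1–15 at r₀ = 0%/12 = 0; months 16+ at r₁ = 22%/12 = 0.0183333.
After month 15 (no interest yet): B = €23,200.00 − 15·€696.78 = €12,748.30.

€12,748.30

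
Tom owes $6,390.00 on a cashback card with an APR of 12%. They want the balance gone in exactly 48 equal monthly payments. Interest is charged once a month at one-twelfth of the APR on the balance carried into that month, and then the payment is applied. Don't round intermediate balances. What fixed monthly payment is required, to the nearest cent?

$168.27

Monthly rate r = 12%/12 = 1% = 0.01.
Level-payment amortization: P = B₀·r / (1 − (1+r)^(−n)) = 6390.00·0.01 / (1 − 1.01^(−48)).
Denominator 1 − (1+r)^(−48) = 0.379739595.
P = 63.9 / 0.379739595 ≈ 168.27.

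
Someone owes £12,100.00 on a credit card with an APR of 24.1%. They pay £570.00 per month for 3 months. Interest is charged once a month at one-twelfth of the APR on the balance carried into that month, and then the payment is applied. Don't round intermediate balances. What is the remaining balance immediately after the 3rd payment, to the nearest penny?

Monthly rate r = 24.1%/12 = 2.00833% = 0.0200833.
Each month: B ← B·(1+r) − £570.00.
Month 1: interest £243.01; balance after payment £11,773.01.
Month 2: interest £236.44; balance after payment £11,439.45.
Month 3: interest £229.74; balance after payment £11,099.19.

£11,099.19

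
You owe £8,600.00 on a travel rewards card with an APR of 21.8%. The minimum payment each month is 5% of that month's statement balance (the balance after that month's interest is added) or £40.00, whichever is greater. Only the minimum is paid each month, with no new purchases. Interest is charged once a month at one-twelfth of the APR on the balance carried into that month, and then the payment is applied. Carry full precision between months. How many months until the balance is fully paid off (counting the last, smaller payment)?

Monthly rate r = 21.8%/12 = 1.81667% = 0.0181667.
While 5% of the post-interest balance exceeds £40.00, each month B ← (B·(1+r))·(1 − 0.05), i.e. B shrinks by the factor (1+r)·0.95 = 0.96726.
This holds for months 1–72. Entering month 73 the balance is £782.63; 5% of the post-interest balance is now below £40.00, so the flat £40.00 minimum applies from here.
From month 73 a fixed £40.00 at rate r clears £782.63 in 25 more payments. Total: 72 + 25 = 97 months.

97 months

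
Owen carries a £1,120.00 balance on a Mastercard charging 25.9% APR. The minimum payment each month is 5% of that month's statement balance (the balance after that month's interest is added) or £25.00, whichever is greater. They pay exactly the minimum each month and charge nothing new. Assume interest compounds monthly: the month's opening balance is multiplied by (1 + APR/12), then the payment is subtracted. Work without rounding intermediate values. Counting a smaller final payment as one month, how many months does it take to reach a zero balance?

Monthly rate r = 25.9%/12 = 2.15833% = 0.0215833.
While 5% of the post-interest balance exceeds £25.00, each month B ← (B·(1+r))·(1 − 0.05), i.e. B shrinks by the factor (1+r)·0.95 = 0.9705.
This holds for months 1–28. Entering month 29 the balance is £484.33; 5% of the post-interest balance is now below £25.00, so the flat £25.00 minimum applies from here.
From month 29 a fixed £25.00 at rate r clears £484.33 in 26 more payments. Total: 28 + 26 = 54 months.

54 months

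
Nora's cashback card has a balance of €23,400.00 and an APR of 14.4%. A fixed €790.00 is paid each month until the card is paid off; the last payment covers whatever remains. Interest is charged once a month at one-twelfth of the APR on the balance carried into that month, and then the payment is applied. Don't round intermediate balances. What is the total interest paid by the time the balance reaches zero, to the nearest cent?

Monthly rate r = 14.4%/12 = 1.2% = 0.012.
Payoff takes n = ⌈−ln(1 − rB₀/P)/ln(1+r)⌉ = ⌈36.818⌉ = 37 payments; the last is €647.31.
Total paid = 36·€790.00 + €647.31 = €29,087.31.
Total interest = total paid − principal = €29,087.31 − €23,400.00 = €5,687.31.

€5,687.31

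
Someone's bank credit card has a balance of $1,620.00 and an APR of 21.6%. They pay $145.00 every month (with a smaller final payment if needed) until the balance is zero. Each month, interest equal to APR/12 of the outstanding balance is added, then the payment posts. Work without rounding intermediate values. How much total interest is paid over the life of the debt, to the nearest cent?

Monthly rate r = 21.6%/12 = 1.8% = 0.018.
Payoff takes n = ⌈−ln(1 − rB₀/P)/ln(1+r)⌉ = ⌈12.585⌉ = 13 payments; the last is $85.21.
Total paid = 12·$145.00 + $85.21 = $1,825.21.
Total interest = total paid − principal = $1,825.21 − $1,620.00 = $205.21.

$205.21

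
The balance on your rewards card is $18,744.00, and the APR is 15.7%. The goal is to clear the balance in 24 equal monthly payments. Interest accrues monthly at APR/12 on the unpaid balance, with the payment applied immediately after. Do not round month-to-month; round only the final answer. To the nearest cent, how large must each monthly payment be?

$915.08

Monthly rate r = 15.7%/12 = 1.30833% = 0.0130833.
Level-payment amortization: P = B₀·r / (1 − (1+r)^(−n)) = 18744.00·0.0130833 / (1 − 1.01308^(−24)).
Denominator 1 − (1+r)^(−24) = 0.26799187.
P = 245.234 / 0.26799187 ≈ 915.08.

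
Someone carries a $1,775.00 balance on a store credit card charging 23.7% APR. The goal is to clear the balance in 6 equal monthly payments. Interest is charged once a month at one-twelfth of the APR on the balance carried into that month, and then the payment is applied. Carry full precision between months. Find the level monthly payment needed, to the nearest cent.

Monthly rate r = 23.7%/12 = 1.975% = 0.01975.
Level-payment amortization: P = B₀·r / (1 − (1+r)^(−n)) = 1775.00·0.01975 / (1 − 1.01975^(−6)).
Denominator 1 − (1+r)^(−6) = 0.110721657.
P = 35.0562 / 0.110721657 ≈ 316.62.

$316.62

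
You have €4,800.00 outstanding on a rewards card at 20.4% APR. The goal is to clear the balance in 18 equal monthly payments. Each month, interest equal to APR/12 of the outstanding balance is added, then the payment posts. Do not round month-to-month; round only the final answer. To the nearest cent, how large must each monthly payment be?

€311.79

Monthly rate r = 20.4%/12 = 1.7% = 0.017.
Level-payment amortization: P = B₀·r / (1 − (1+r)^(−n)) = 4800.00·0.017 / (1 − 1.017^(−18)).
Denominator 1 − (1+r)^(−18) = 0.261717036.
P = 81.6 / 0.261717036 ≈ 311.79.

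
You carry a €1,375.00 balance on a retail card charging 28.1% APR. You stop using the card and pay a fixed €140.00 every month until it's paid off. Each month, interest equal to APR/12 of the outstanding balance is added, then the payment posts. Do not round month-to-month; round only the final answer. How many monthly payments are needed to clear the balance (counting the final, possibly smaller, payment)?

Monthly rate r = 28.1%/12 = 2.34167% = 0.0234167.
Recurrence: B ← B·(1+r) − €140.00.
Month 1: interest €32.20; balance after payment €1,267.20.
Month 2: interest €29.67; balance after payment €1,156.87.
Closed form: n = −ln(1 − rB₀/P)/ln(1+r) = −ln(0.77001)/ln(1.02342) ≈ 11.291, so the balance reaches zero during payment 12.

12 months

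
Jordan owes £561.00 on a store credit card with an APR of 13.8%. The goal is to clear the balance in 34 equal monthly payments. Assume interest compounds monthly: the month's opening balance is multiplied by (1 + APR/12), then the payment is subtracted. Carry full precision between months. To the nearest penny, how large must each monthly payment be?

Monthly rate r = 13.8%/12 = 1.15% = 0.0115.
Level-payment amortization: P = B₀·r / (1 − (1+r)^(−n)) = 561.00·0.0115 / (1 − 1.0115^(−34)).
Denominator 1 − (1+r)^(−34) = 0.322109046.
P = 6.4515 / 0.322109046 ≈ 20.03.

£20.03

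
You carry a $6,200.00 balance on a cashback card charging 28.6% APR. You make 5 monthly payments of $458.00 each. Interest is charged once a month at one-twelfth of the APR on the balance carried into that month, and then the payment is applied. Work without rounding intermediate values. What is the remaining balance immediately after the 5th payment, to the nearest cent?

$4,573.11

Monthly rate r = 28.6%/12 = 2.38333% = 0.0238333.
Each month: B ← B·(1+r) − $458.00.
Month 1: interest $147.77; balance after payment $5,889.77.
Month 2: interest $140.37; balance after payment $5,572.14.
Month 3: interest $132.80; balance after payment $5,246.94.
Month 4: interest $125.05; balance after payment $4,913.99.
Month 5: interest $117.12; balance after payment $4,573.11.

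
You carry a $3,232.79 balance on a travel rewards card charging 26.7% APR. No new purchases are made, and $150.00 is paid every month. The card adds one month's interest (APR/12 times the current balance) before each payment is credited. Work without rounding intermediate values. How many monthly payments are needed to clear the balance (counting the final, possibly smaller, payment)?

Monthly rate r = 26.7%/12 = 2.225% = 0.02225.
Recurrence: B ← B·(1+r) − $150.00.
Month 1: interest $71.93; balance after payment $3,154.72.
Month 2: interest $70.19; balance after payment $3,074.91.
Closed form: n = −ln(1 − rB₀/P)/ln(1+r) = −ln(0.52047)/ln(1.02225) ≈ 29.675, so the balance reaches zero during payment 30.

30 payments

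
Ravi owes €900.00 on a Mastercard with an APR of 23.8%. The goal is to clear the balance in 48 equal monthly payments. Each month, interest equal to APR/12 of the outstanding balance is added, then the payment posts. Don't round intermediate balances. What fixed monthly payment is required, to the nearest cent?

€29.24

Monthly rate r = 23.8%/12 = 1.98333% = 0.0198333.
Level-payment amortization: P = B₀·r / (1 − (1+r)^(−n)) = 900.00·0.0198333 / (1 − 1.01983^(−48)).
Denominator 1 − (1+r)^(−48) = 0.610418554.
P = 17.85 / 0.610418554 ≈ 29.24.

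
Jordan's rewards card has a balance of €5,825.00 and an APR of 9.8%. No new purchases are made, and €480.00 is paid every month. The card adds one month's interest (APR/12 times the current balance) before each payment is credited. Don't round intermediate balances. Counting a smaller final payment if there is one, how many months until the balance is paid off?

Monthly rate r = 9.8%/12 = 0.816667% = 0.00816667.
Recurrence: B ← B·(1+r) − €480.00.
Month 1: interest €47.57; balance after payment €5,392.57.
Month 2: interest €44.04; balance after payment €4,956.61.
Closed form: n = −ln(1 − rB₀/P)/ln(1+r) = −ln(0.90089)/ln(1.00817) ≈ 12.832, so the balance reaches zero during payment 13.

13 months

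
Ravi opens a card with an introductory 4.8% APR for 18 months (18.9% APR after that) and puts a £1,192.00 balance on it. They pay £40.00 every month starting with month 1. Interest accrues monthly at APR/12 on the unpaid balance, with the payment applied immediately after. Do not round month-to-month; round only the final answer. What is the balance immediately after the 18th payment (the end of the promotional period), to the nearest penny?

Promo months 1–18 at r₀ = 4.8%/12 = 0.004; months 19+ at r₁ = 18.9%/12 = 0.01575.
After month 18: iterate B ← B·(1+r₀) − £40.00 for 18 months → £535.80.

£535.80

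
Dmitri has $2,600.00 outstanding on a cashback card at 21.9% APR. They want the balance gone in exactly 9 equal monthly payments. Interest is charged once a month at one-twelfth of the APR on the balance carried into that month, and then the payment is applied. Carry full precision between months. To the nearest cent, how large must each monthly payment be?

Monthly rate r = 21.9%/12 = 1.825% = 0.01825.
Level-payment amortization: P = B₀·r / (1 − (1+r)^(−n)) = 2600.00·0.01825 / (1 − 1.01825^(−9)).
Denominator 1 − (1+r)^(−9) = 0.15021271.
P = 47.45 / 0.15021271 ≈ 315.89.

$315.89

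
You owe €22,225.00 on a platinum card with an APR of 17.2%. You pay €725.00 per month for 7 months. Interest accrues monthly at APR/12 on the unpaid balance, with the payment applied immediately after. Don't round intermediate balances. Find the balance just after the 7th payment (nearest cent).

Monthly rate r = 17.2%/12 = 1.43333% = 0.0143333.
Each month: B ← B·(1+r) − €725.00.
Month 1: interest €318.56; balance after payment €21,818.56.
Month 2: interest €312.73; balance after payment €21,406.29.
Month 3: interest €306.82; balance after payment €20,988.11.
Month 4: interest €300.83; balance after payment €20,563.94.
Month 5: interest €294.75; balance after payment €20,133.69.
Month 6: interest €288.58; balance after payment €19,697.28.
Month 7: interest €282.33; balance after payment €19,254.60.

€19,254.60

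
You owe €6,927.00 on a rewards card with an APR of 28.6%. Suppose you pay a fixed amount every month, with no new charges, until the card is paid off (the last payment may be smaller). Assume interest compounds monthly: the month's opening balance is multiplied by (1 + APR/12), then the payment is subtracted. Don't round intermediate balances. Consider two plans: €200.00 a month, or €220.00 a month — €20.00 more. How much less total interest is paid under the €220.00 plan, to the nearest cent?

€1,858.36

Monthly rate r = 28.6%/12 = 2.38333% = 0.0238333.
At €200.00/mo: n = ⌈−ln(1 − rB₀/P)/ln(1+r)⌉ = 75 payments (last €22.88); total interest = total paid − €6,927.00 = €7,895.88.
At €220.00/mo: 59 payments (last €204.52); total interest €6,037.52.
Interest saved = €7,895.88 − €6,037.52 = €1,858.36.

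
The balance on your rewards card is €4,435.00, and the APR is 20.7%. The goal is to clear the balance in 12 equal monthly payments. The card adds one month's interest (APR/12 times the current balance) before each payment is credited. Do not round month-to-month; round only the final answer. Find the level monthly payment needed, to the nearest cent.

€412.32

Monthly rate r = 20.7%/12 = 1.725% = 0.01725.
Level-payment amortization: P = B₀·r / (1 − (1+r)^(−n)) = 4435.00·0.01725 / (1 − 1.01725^(−12)).
Denominator 1 − (1+r)^(−12) = 0.185544018.
P = 76.5037 / 0.185544018 ≈ 412.32.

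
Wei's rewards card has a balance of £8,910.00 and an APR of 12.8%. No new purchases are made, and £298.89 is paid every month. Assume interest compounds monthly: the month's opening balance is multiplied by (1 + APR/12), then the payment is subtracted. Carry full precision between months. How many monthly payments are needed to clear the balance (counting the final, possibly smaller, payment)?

37 months

Monthly rate r = 12.8%/12 = 1.06667% = 0.0106667.
Recurrence: B ← B·(1+r) − £298.89.
Month 1: interest £95.04; balance after payment £8,706.15.
Month 2: interest £92.87; balance after payment £8,500.13.
Closed form: n = −ln(1 − rB₀/P)/ln(1+r) = −ln(0.68202)/ln(1.01067) ≈ 36.068, so the balance reaches zero during payment 37.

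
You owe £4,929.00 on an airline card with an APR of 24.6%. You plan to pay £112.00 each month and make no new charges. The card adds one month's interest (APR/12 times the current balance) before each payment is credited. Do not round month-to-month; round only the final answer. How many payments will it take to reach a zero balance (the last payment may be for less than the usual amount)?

115 payments

Monthly rate r = 24.6%/12 = 2.05% = 0.0205.
Recurrence: B ← B·(1+r) − £112.00.
Month 1: interest £101.04; balance after payment £4,918.04.
Month 2: interest £100.82; balance after payment £4,906.86.
Closed form: n = −ln(1 − rB₀/P)/ln(1+r) = −ln(0.097817)/ln(1.0205) ≈ 114.556, so the balance reaches zero during payment 115.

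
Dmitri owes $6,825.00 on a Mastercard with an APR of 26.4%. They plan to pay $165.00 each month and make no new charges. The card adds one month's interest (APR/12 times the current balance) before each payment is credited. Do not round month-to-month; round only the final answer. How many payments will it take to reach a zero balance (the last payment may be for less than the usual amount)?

Monthly rate r = 26.4%/12 = 2.2% = 0.022.
Recurrence: B ← B·(1+r) − $165.00.
Month 1: interest $150.15; balance after payment $6,810.15.
Month 2: interest $149.82; balance after payment $6,794.97.
Closed form: n = −ln(1 − rB₀/P)/ln(1+r) = −ln(0.09)/ln(1.022) ≈ 110.652, so the balance reaches zero during payment 111.

111 months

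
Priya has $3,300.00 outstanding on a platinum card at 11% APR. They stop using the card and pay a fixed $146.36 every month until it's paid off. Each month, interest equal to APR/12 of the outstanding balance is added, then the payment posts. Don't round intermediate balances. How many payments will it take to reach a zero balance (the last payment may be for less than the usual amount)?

Monthly rate r = 11%/12 = 0.916667% = 0.00916667.
Recurrence: B ← B·(1+r) − $146.36.
Month 1: interest $30.25; balance after payment $3,183.89.
Month 2: interest $29.19; balance after payment $3,066.72.
Closed form: n = −ln(1 − rB₀/P)/ln(1+r) = −ln(0.79332)/ln(1.00917) ≈ 25.374, so the balance reaches zero during payment 26.

26 payments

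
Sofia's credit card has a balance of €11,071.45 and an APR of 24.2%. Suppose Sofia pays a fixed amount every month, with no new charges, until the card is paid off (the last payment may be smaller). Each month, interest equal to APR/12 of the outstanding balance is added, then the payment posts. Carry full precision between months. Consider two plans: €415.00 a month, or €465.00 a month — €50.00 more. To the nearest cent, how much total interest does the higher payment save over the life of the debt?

Monthly rate r = 24.2%/12 = 2.01667% = 0.0201667.
At €415.00/mo: n = ⌈−ln(1 − rB₀/P)/ln(1+r)⌉ = 39 payments (last €281.59); total interest = total paid − €11,071.45 = €4,980.14.
At €465.00/mo: 33 payments (last €357.65); total interest €4,166.20.
Interest saved = €4,980.14 − €4,166.20 = €813.94.

€813.94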